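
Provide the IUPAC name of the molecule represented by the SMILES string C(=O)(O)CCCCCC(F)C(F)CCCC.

Counting along the main chain through the –COOH group gives 12 carbons: the parent is dodecane.
The highest-priority functional group is a carboxylic acid (terminal –COOH), so the name ends in -oic acid.
Choose the numbering such that the carboxylic acid carbon is C-1 by definition.
With this numbering: fluoro groups at C-7 and C-8.
The name is 7,8-difluorododecanoic acid.

7,8-difluorododecanoic acid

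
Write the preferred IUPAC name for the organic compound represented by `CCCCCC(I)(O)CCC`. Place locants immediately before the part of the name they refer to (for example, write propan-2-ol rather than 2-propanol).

The longest carbon chain that includes the –OH group has 9 carbons, so the parent hydride is nonane.
The highest-priority functional group is an alcohol (–OH), so the name ends in -ol.
Number the chain so that numbering from this end puts the hydroxyl group at C-4 rather than C-6.
With this numbering: the hydroxyl at C-4; an iodo group at C-4.
Putting it together: 4-iodononan-4-ol.

4-iodononan-4-ol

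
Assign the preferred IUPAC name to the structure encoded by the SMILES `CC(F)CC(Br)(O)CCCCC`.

4-bromo-2-fluorononan-4-ol

The longest chain bearing the –OH group is 9 carbons long (nonane).
The highest-priority functional group is an alcohol (–OH), so the name ends in -ol.
Number the chain so that numbering from this end puts the hydroxyl group at C-4 rather than C-6.
This places the hydroxyl at C-4; a bromo group at C-4; a fluoro group at C-2.
The substituents are ordered alphabetically, ignoring any di-/tri- multipliers.
Putting it together: 4-bromo-2-fluorononan-4-ol.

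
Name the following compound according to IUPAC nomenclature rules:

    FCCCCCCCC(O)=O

8-fluorooctanoic acid

Counting along the main chain through the –COOH group gives 8 carbons: the parent is octane.
The highest-priority functional group is a carboxylic acid (terminal –COOH), so the name ends in -oic acid.
Choose the numbering such that the carboxylic acid carbon is C-1 by definition.
That gives a fluoro group at C-8.
Putting it together: 8-fluorooctanoic acid.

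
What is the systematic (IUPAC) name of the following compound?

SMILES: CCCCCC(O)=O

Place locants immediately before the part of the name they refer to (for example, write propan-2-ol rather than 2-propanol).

hexanoic acid

The longest chain bearing the –COOH group is 6 carbons long (hexane).
The highest-priority functional group is a carboxylic acid (terminal –COOH), so the name ends in -oic acid.
The numbering direction is chosen so that the carboxylic acid carbon is C-1 by definition.
Assembling the pieces gives hexanoic acid.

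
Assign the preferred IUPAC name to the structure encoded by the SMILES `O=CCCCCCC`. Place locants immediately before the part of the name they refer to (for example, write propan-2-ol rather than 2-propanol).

The longest carbon chain that includes the –CHO group has 7 carbons, so the parent hydride is heptane.
The highest-priority functional group is an aldehyde (terminal –CHO), so the name ends in -al.
Number the chain so that the aldehyde carbon is C-1 by definition.
The name is heptanal.

heptanal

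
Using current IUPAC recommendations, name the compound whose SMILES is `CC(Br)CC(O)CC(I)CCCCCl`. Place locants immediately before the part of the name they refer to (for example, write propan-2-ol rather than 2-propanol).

2-bromo-10-chloro-6-iododecan-4-ol

The longest carbon chain that includes the –OH group has 10 carbons, so the parent hydride is decane.
The principal characteristic group is an alcohol (–OH), named with the suffix -ol.
Choose the numbering such that numbering from this end puts the hydroxyl group at C-4 rather than C-7.
This places the hydroxyl at C-4; a bromo group at C-2; a chloro group at C-10; an iodo group at C-6.
Prefixes are listed alphabetically: bromo, chloro, iodo.
Putting it together: 2-bromo-10-chloro-6-iododecan-4-ol.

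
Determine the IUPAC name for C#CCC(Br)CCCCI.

4-bromo-8-iodooct-1-yne

Counting along the main chain through the multiple bond gives 8 carbons: the parent is octane.
There is one C≡C triple bond, indicated by the ending -yne.
Choose the numbering such that numbering from this end puts the triple bond at C-1 rather than C-7.
This places the triple bond between C-1 and C-2; a bromo group at C-4; an iodo group at C-8.
Substituent prefixes are cited in alphabetical order (multiplying prefixes like di-/tri- are ignored for ordering).
Putting it together: 4-bromo-8-iodooct-1-yne.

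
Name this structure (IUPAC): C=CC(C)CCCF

Counting along the main chain through the multiple bond gives 6 carbons: the parent is hexane.
A C=C double bond in the chain gives the infix -ene-.
Choose the numbering such that numbering from this end puts the double bond at C-1 rather than C-5.
This places the double bond between C-1 and C-2; a fluoro group at C-6; a methyl group at C-3.
Prefixes are listed alphabetically: fluoro, methyl.
The name is 6-fluoro-3-methylhex-1-ene.

6-fluoro-3-methylhex-1-ene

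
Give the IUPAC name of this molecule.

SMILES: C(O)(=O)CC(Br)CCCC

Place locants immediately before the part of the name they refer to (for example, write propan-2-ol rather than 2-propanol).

3-bromoheptanoic acid

The longest chain bearing the –COOH group is 7 carbons long (heptane).
The principal characteristic group is a carboxylic acid (terminal –COOH), named with the suffix -oic acid.
The numbering direction is chosen so that the carboxylic acid carbon is C-1 by definition.
That gives a bromo group at C-3.
Putting it together: 3-bromoheptanoic acid.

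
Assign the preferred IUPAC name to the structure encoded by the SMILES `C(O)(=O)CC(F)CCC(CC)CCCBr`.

9-bromo-6-ethyl-3-fluorononanoic acid

The longest carbon chain that includes the –COOH group has 9 carbons, so the parent hydride is nonane.
The principal characteristic group is a carboxylic acid (terminal –COOH), named with the suffix -oic acid.
The numbering direction is chosen so that the carboxylic acid carbon is C-1 by definition.
With this numbering: a bromo group at C-9; an ethyl group at C-6; a fluoro group at C-3.
Substituent prefixes are cited in alphabetical order (multiplying prefixes like di-/tri- are ignored for ordering).
The name is 9-bromo-6-ethyl-3-fluorononanoic acid.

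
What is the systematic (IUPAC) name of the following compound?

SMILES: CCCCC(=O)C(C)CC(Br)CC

Counting along the main chain through the carbonyl gives 10 carbons: the parent is decane.
The principal characteristic group is a ketone (C=O on an internal carbon), named with the suffix -one.
Number the chain so that numbering from this end puts the carbonyl group at C-5 rather than C-6.
This places the carbonyl at C-5; a bromo group at C-8; a methyl group at C-6.
The substituents are ordered alphabetically, ignoring any di-/tri- multipliers.
Putting it together: 8-bromo-6-methyldecan-5-one.

8-bromo-6-methyldecan-5-one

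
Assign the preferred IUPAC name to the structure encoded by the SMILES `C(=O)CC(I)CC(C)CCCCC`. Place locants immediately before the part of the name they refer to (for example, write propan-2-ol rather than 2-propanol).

Counting along the main chain through the –CHO group gives 10 carbons: the parent is decane.
An aldehyde (terminal –CHO) is the principal characteristic group, giving the suffix -al.
The numbering direction is chosen so that the aldehyde carbon is C-1 by definition.
With this numbering: an iodo group at C-3; a methyl group at C-5.
Substituent prefixes are cited in alphabetical order (multiplying prefixes like di-/tri- are ignored for ordering).
Putting it together: 3-iodo-5-methyldecanal.

3-iodo-5-methyldecanal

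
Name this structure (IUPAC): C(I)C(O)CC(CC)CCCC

Counting along the main chain through the –OH group gives 8 carbons: the parent is octane.
An alcohol (–OH) is the principal characteristic group, giving the suffix -ol.
Choose the numbering such that numbering from this end puts the hydroxyl group at C-2 rather than C-7.
That gives the hydroxyl at C-2; an ethyl group at C-4; an iodo group at C-1.
The substituents are ordered alphabetically, ignoring any di-/tri- multipliers.
The name is 4-ethyl-1-iodooctan-2-ol.

4-ethyl-1-iodooctan-2-ol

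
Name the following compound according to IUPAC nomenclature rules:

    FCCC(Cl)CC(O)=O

The longest carbon chain that includes the –COOH group has 5 carbons, so the parent hydride is pentane.
A carboxylic acid (terminal –COOH) is the principal characteristic group, giving the suffix -oic acid.
Choose the numbering such that the carboxylic acid carbon is C-1 by definition.
This places a chloro group at C-3; a fluoro group at C-5.
Substituent prefixes are cited in alphabetical order (multiplying prefixes like di-/tri- are ignored for ordering).
The name is 3-chloro-5-fluoropentanoic acid.

3-chloro-5-fluoropentanoic acid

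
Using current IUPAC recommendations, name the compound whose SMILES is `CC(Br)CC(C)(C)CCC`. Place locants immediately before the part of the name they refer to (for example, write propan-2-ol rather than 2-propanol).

The longest continuous carbon chain has 7 atoms, so the parent hydride is heptane.
The numbering direction is chosen so that the substituent locant set {2,4,4} is lower than {4,4,6} at the first point of difference.
With this numbering: a bromo group at C-2; two methyl groups at C-4.
The substituents are ordered alphabetically, ignoring any di-/tri- multipliers.
Assembling the pieces gives 2-bromo-4,4-dimethylheptane.

2-bromo-4,4-dimethylheptane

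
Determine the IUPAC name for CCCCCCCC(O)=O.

The longest carbon chain that includes the –COOH group has 8 carbons, so the parent hydride is octane.
The highest-priority functional group is a carboxylic acid (terminal –COOH), so the name ends in -oic acid.
Choose the numbering such that the carboxylic acid carbon is C-1 by definition.
Putting it together: octanoic acid.

octanoic acid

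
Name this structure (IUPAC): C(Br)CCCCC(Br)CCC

1,6-dibromononane

The parent chain contains 9 carbons (nonane).
Number the chain so that the substituent locant set {1,6} is lower than {4,9} at the first point of difference.
With this numbering: bromo groups at C-1 and C-6.
Assembling the pieces gives 1,6-dibromononane.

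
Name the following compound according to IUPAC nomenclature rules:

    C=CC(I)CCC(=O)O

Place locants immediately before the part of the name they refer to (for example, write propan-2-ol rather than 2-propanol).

Counting along the main chain through the –COOH group and the multiple bond gives 6 carbons: the parent is hexane.
The principal characteristic group is a carboxylic acid (terminal –COOH), named with the suffix -oic acid.
The chain contains a C=C double bond, so the unsaturation ending is -ene.
Number the chain so that the carboxylic acid carbon is C-1 by definition.
That gives the double bond between C-5 and C-6; an iodo group at C-4.
The name is 4-iodohex-5-enoic acid.

4-iodohex-5-enoic acid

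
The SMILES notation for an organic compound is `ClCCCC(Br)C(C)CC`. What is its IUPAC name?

4-bromo-1-chloro-5-methylheptane

The parent chain contains 7 carbons (heptane).
Choose the numbering such that the substituent locant set {1,4,5} is lower than {3,4,7} at the first point of difference.
That gives a bromo group at C-4; a chloro group at C-1; a methyl group at C-5.
Prefixes are listed alphabetically: bromo, chloro, methyl.
The name is 4-bromo-1-chloro-5-methylheptane.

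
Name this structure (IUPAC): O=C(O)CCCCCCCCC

Counting along the main chain through the –COOH group gives 10 carbons: the parent is decane.
The principal characteristic group is a carboxylic acid (terminal –COOH), named with the suffix -oic acid.
Number the chain so that the carboxylic acid carbon is C-1 by definition.
Putting it together: decanoic acid.

decanoic acid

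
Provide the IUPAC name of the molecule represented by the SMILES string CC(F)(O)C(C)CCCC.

2-fluoro-3-methylheptan-2-ol

The longest chain bearing the –OH group is 7 carbons long (heptane).
The principal characteristic group is an alcohol (–OH), named with the suffix -ol.
The numbering direction is chosen so that numbering from this end puts the hydroxyl group at C-2 rather than C-6.
With this numbering: the hydroxyl at C-2; a fluoro group at C-2; a methyl group at C-3.
The substituents are ordered alphabetically, ignoring any di-/tri- multipliers.
Putting it together: 2-fluoro-3-methylheptan-2-ol.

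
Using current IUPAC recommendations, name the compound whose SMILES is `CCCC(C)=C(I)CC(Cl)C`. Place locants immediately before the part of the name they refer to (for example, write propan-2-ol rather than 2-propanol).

Counting along the main chain through the multiple bond gives 8 carbons: the parent is octane.
The chain contains a C=C double bond, so the unsaturation ending is -ene.
Number the chain so that the substituent locant set {2,4,5} is lower than {4,5,7} at the first point of difference.
This places the double bond between C-4 and C-5; a chloro group at C-2; an iodo group at C-4; a methyl group at C-5.
Prefixes are listed alphabetically: chloro, iodo, methyl.
Putting it together: 2-chloro-4-iodo-5-methyloct-4-ene.

2-chloro-4-iodo-5-methyloct-4-ene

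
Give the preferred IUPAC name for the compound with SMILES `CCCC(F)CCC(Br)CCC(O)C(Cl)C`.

The longest carbon chain that includes the –OH group has 12 carbons, so the parent hydride is dodecane.
The highest-priority functional group is an alcohol (–OH), so the name ends in -ol.
Number the chain so that numbering from this end puts the hydroxyl group at C-3 rather than C-10.
This places the hydroxyl at C-3; a bromo group at C-6; a chloro group at C-2; a fluoro group at C-9.
Substituent prefixes are cited in alphabetical order (multiplying prefixes like di-/tri- are ignored for ordering).
The name is 6-bromo-2-chloro-9-fluorododecan-3-ol.

6-bromo-2-chloro-9-fluorododecan-3-ol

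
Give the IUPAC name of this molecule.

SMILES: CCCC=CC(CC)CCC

6-ethylnon-4-ene

Counting along the main chain through the multiple bond gives 9 carbons: the parent is nonane.
A C=C double bond in the chain gives the infix -ene-.
Choose the numbering such that numbering from this end puts the double bond at C-4 rather than C-5.
With this numbering: the double bond between C-4 and C-5; an ethyl group at C-6.
Putting it together: 6-ethylnon-4-ene.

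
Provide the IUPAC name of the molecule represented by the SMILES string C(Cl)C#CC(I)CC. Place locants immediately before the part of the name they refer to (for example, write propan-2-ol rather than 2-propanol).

1-chloro-4-iodohex-2-yne

The longest chain bearing the multiple bond is 6 carbons long (hexane).
The chain contains a C≡C triple bond, so the unsaturation ending is -yne.
The numbering direction is chosen so that numbering from this end puts the triple bond at C-2 rather than C-4.
That gives the triple bond between C-2 and C-3; a chloro group at C-1; an iodo group at C-4.
Prefixes are listed alphabetically: chloro, iodo.
Assembling the pieces gives 1-chloro-4-iodohex-2-yne.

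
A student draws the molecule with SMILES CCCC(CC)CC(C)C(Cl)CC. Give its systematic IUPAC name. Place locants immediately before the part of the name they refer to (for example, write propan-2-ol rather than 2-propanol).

The longest carbon chain is 9 atoms: the parent is nonane.
Number the chain so that the substituent locant set {3,4,6} is lower than {4,6,7} at the first point of difference.
That gives a chloro group at C-3; an ethyl group at C-6; a methyl group at C-4.
The substituents are ordered alphabetically, ignoring any di-/tri- multipliers.
Putting it together: 3-chloro-6-ethyl-4-methylnonane.

3-chloro-6-ethyl-4-methylnonane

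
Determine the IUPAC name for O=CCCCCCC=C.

The longest carbon chain that includes the –CHO group and the multiple bond has 8 carbons, so the parent hydride is octane.
An aldehyde (terminal –CHO) is the principal characteristic group, giving the suffix -al.
The chain contains a C=C double bond, so the unsaturation ending is -ene.
The numbering direction is chosen so that the aldehyde carbon is C-1 by definition.
That gives the double bond between C-7 and C-8.
The name is oct-7-enal.

oct-7-enal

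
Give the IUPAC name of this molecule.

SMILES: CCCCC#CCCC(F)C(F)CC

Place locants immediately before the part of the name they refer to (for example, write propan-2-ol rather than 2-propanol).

The longest carbon chain that includes the multiple bond has 12 carbons, so the parent hydride is dodecane.
A C≡C triple bond in the chain gives the infix -yne-.
The numbering direction is chosen so that numbering from this end puts the triple bond at C-5 rather than C-7.
This places the triple bond between C-5 and C-6; fluoro groups at C-9 and C-10.
Assembling the pieces gives 9,10-difluorododec-5-yne.

9,10-difluorododec-5-yne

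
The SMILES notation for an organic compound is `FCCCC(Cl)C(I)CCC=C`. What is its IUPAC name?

The longest carbon chain that includes the multiple bond has 9 carbons, so the parent hydride is nonane.
The chain contains a C=C double bond, so the unsaturation ending is -ene.
The numbering direction is chosen so that numbering from this end puts the double bond at C-1 rather than C-8.
This places the double bond between C-1 and C-2; a chloro group at C-6; a fluoro group at C-9; an iodo group at C-5.
The substituents are ordered alphabetically, ignoring any di-/tri- multipliers.
Putting it together: 6-chloro-9-fluoro-5-iodonon-1-ene.

6-chloro-9-fluoro-5-iodonon-1-ene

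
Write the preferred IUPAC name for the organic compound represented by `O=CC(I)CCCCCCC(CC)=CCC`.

9-ethyl-2-iodododec-9-enal

The longest chain bearing the –CHO group and the multiple bond is 12 carbons long (dodecane).
An aldehyde (terminal –CHO) is the principal characteristic group, giving the suffix -al.
The chain contains a C=C double bond, so the unsaturation ending is -ene.
Number the chain so that the aldehyde carbon is C-1 by definition.
This places the double bond between C-9 and C-10; an ethyl group at C-9; an iodo group at C-2.
The substituents are ordered alphabetically, ignoring any di-/tri- multipliers.
Assembling the pieces gives 9-ethyl-2-iodododec-9-enal.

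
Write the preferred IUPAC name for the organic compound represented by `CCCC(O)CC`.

Counting along the main chain through the –OH group gives 6 carbons: the parent is hexane.
An alcohol (–OH) is the principal characteristic group, giving the suffix -ol.
The numbering direction is chosen so that numbering from this end puts the hydroxyl group at C-3 rather than C-4.
With this numbering: the hydroxyl at C-3.
The name is hexan-3-ol.

hexan-3-ol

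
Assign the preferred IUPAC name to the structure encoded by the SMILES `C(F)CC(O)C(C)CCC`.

1-fluoro-4-methylheptan-3-ol

The longest chain bearing the –OH group is 7 carbons long (heptane).
An alcohol (–OH) is the principal characteristic group, giving the suffix -ol.
Choose the numbering such that numbering from this end puts the hydroxyl group at C-3 rather than C-5.
That gives the hydroxyl at C-3; a fluoro group at C-1; a methyl group at C-4.
The substituents are ordered alphabetically, ignoring any di-/tri- multipliers.
Putting it together: 1-fluoro-4-methylheptan-3-ol.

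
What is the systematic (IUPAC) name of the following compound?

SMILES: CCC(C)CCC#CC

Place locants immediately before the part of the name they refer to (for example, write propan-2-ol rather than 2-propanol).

Counting along the main chain through the multiple bond gives 8 carbons: the parent is octane.
The chain contains a C≡C triple bond, so the unsaturation ending is -yne.
The numbering direction is chosen so that numbering from this end puts the triple bond at C-2 rather than C-6.
This places the triple bond between C-2 and C-3; a methyl group at C-6.
The name is 6-methyloct-2-yne.

6-methyloct-2-yne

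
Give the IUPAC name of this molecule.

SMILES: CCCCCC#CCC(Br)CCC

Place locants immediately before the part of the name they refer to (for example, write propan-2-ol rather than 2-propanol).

The longest carbon chain that includes the multiple bond has 12 carbons, so the parent hydride is dodecane.
The chain contains a C≡C triple bond, so the unsaturation ending is -yne.
The numbering direction is chosen so that the substituent locant set {4} is lower than {9} at the first point of difference.
That gives the triple bond between C-6 and C-7; a bromo group at C-4.
Putting it together: 4-bromododec-6-yne.

4-bromododec-6-yne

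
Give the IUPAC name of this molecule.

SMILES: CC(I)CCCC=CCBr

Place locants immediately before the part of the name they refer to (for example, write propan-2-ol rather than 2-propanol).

The longest carbon chain that includes the multiple bond has 8 carbons, so the parent hydride is octane.
A C=C double bond in the chain gives the infix -ene-.
Number the chain so that numbering from this end puts the double bond at C-2 rather than C-6.
This places the double bond between C-2 and C-3; a bromo group at C-1; an iodo group at C-7.
Prefixes are listed alphabetically: bromo, iodo.
The name is 1-bromo-7-iodooct-2-ene.

1-bromo-7-iodooct-2-ene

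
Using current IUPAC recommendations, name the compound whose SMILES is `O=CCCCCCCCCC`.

decanal

The longest carbon chain that includes the –CHO group has 10 carbons, so the parent hydride is decane.
The principal characteristic group is an aldehyde (terminal –CHO), named with the suffix -al.
Number the chain so that the aldehyde carbon is C-1 by definition.
Putting it together: decanal.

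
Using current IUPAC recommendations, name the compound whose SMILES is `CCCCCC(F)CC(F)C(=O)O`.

2,4-difluorononanoic acid

The longest carbon chain that includes the –COOH group has 9 carbons, so the parent hydride is nonane.
The highest-priority functional group is a carboxylic acid (terminal –COOH), so the name ends in -oic acid.
The numbering direction is chosen so that the carboxylic acid carbon is C-1 by definition.
This places fluoro groups at C-2 and C-4.
The name is 2,4-difluorononanoic acid.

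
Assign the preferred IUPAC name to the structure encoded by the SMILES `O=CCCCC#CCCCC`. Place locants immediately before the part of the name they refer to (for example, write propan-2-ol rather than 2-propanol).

dec-5-ynal

The longest carbon chain that includes the –CHO group and the multiple bond has 10 carbons, so the parent hydride is decane.
The highest-priority functional group is an aldehyde (terminal –CHO), so the name ends in -al.
There is one C≡C triple bond, indicated by the ending -yne.
Choose the numbering such that the aldehyde carbon is C-1 by definition.
This places the triple bond between C-5 and C-6.
Putting it together: dec-5-ynal.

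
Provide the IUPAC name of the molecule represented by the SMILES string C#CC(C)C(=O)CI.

The longest chain bearing the carbonyl and the multiple bond is 5 carbons long (pentane).
The highest-priority functional group is a ketone (C=O on an internal carbon), so the name ends in -one.
There is one C≡C triple bond, indicated by the ending -yne.
Number the chain so that numbering from this end puts the carbonyl group at C-2 rather than C-4.
This places the carbonyl at C-2; the triple bond between C-4 and C-5; an iodo group at C-1; a methyl group at C-3.
Substituent prefixes are cited in alphabetical order (multiplying prefixes like di-/tri- are ignored for ordering).
Putting it together: 1-iodo-3-methylpent-4-yn-2-one.

1-iodo-3-methylpent-4-yn-2-one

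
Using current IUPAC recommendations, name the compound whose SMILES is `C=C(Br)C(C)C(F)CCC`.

2-bromo-4-fluoro-3-methylhept-1-ene

Counting along the main chain through the multiple bond gives 7 carbons: the parent is heptane.
The chain contains a C=C double bond, so the unsaturation ending is -ene.
The numbering direction is chosen so that numbering from this end puts the double bond at C-1 rather than C-6.
This places the double bond between C-1 and C-2; a bromo group at C-2; a fluoro group at C-4; a methyl group at C-3.
The substituents are ordered alphabetically, ignoring any di-/tri- multipliers.
The name is 2-bromo-4-fluoro-3-methylhept-1-ene.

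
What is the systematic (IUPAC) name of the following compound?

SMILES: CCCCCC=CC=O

Counting along the main chain through the –CHO group and the multiple bond gives 8 carbons: the parent is octane.
The principal characteristic group is an aldehyde (terminal –CHO), named with the suffix -al.
There is one C=C double bond, indicated by the ending -ene.
Number the chain so that the aldehyde carbon is C-1 by definition.
That gives the double bond between C-2 and C-3.
The name is oct-2-enal.

oct-2-enal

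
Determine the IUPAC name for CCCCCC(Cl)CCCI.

The parent chain contains 9 carbons (nonane).
The numbering direction is chosen so that the substituent locant set {1,4} is lower than {6,9} at the first point of difference.
This places a chloro group at C-4; an iodo group at C-1.
Substituent prefixes are cited in alphabetical order (multiplying prefixes like di-/tri- are ignored for ordering).
Assembling the pieces gives 4-chloro-1-iodononane.

4-chloro-1-iodononane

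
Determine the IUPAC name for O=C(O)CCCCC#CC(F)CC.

The longest carbon chain that includes the –COOH group and the multiple bond has 10 carbons, so the parent hydride is decane.
The highest-priority functional group is a carboxylic acid (terminal –COOH), so the name ends in -oic acid.
A C≡C triple bond in the chain gives the infix -yne-.
Number the chain so that the carboxylic acid carbon is C-1 by definition.
This places the triple bond between C-6 and C-7; a fluoro group at C-8.
Assembling the pieces gives 8-fluorodec-6-ynoic acid.

8-fluorodec-6-ynoic acid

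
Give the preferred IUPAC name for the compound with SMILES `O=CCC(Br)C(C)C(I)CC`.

3-bromo-5-iodo-4-methylheptanal

The longest chain bearing the –CHO group is 7 carbons long (heptane).
The highest-priority functional group is an aldehyde (terminal –CHO), so the name ends in -al.
Choose the numbering such that the aldehyde carbon is C-1 by definition.
With this numbering: a bromo group at C-3; an iodo group at C-5; a methyl group at C-4.
The substituents are ordered alphabetically, ignoring any di-/tri- multipliers.
Assembling the pieces gives 3-bromo-5-iodo-4-methylheptanal.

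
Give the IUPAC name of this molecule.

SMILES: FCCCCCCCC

The longest continuous carbon chain has 8 atoms, so the parent hydride is octane.
Number the chain so that the substituent locant set {1} is lower than {8} at the first point of difference.
That gives a fluoro group at C-1.
Assembling the pieces gives 1-fluorooctane.

1-fluorooctane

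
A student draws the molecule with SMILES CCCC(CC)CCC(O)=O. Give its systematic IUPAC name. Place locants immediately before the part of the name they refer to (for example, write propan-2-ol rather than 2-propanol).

4-ethylheptanoic acid

Counting along the main chain through the –COOH group gives 7 carbons: the parent is heptane.
The highest-priority functional group is a carboxylic acid (terminal –COOH), so the name ends in -oic acid.
Choose the numbering such that the carboxylic acid carbon is C-1 by definition.
That gives an ethyl group at C-4.
The name is 4-ethylheptanoic acid.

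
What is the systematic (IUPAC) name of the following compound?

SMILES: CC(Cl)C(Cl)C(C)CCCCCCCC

The longest carbon chain is 12 atoms: the parent is dodecane.
Choose the numbering such that the substituent locant set {2,3,4} is lower than {9,10,11} at the first point of difference.
This places chloro groups at C-2 and C-3; a methyl group at C-4.
Substituent prefixes are cited in alphabetical order (multiplying prefixes like di-/tri- are ignored for ordering).
Assembling the pieces gives 2,3-dichloro-4-methyldodecane.

2,3-dichloro-4-methyldodecane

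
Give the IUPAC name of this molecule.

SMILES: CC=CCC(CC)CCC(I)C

5-ethyl-8-iodonon-2-ene

Counting along the main chain through the multiple bond gives 9 carbons: the parent is nonane.
The chain contains a C=C double bond, so the unsaturation ending is -ene.
The numbering direction is chosen so that numbering from this end puts the double bond at C-2 rather than C-7.
This places the double bond between C-2 and C-3; an ethyl group at C-5; an iodo group at C-8.
The substituents are ordered alphabetically, ignoring any di-/tri- multipliers.
Putting it together: 5-ethyl-8-iodonon-2-ene.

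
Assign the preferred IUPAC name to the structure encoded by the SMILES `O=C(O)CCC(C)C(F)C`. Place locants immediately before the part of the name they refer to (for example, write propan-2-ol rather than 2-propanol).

The longest chain bearing the –COOH group is 6 carbons long (hexane).
The principal characteristic group is a carboxylic acid (terminal –COOH), named with the suffix -oic acid.
Choose the numbering such that the carboxylic acid carbon is C-1 by definition.
With this numbering: a fluoro group at C-5; a methyl group at C-4.
Substituent prefixes are cited in alphabetical order (multiplying prefixes like di-/tri- are ignored for ordering).
Putting it together: 5-fluoro-4-methylhexanoic acid.

5-fluoro-4-methylhexanoic acid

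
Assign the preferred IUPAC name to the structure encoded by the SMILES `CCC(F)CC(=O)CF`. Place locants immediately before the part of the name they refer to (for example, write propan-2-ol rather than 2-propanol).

The longest carbon chain that includes the carbonyl has 6 carbons, so the parent hydride is hexane.
A ketone (C=O on an internal carbon) is the principal characteristic group, giving the suffix -one.
Choose the numbering such that numbering from this end puts the carbonyl group at C-2 rather than C-5.
That gives the carbonyl at C-2; fluoro groups at C-1 and C-4.
Putting it together: 1,4-difluorohexan-2-one.

1,4-difluorohexan-2-one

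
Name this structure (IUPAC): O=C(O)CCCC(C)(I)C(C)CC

Counting along the main chain through the –COOH group gives 8 carbons: the parent is octane.
The principal characteristic group is a carboxylic acid (terminal –COOH), named with the suffix -oic acid.
The numbering direction is chosen so that the carboxylic acid carbon is C-1 by definition.
This places an iodo group at C-5; methyl groups at C-5 and C-6.
The substituents are ordered alphabetically, ignoring any di-/tri- multipliers.
Putting it together: 5-iodo-5,6-dimethyloctanoic acid.

5-iodo-5,6-dimethyloctanoic acid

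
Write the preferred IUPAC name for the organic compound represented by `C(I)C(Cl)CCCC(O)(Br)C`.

2-bromo-6-chloro-7-iodoheptan-2-ol

The longest chain bearing the –OH group is 7 carbons long (heptane).
An alcohol (–OH) is the principal characteristic group, giving the suffix -ol.
Choose the numbering such that numbering from this end puts the hydroxyl group at C-2 rather than C-6.
That gives the hydroxyl at C-2; a bromo group at C-2; a chloro group at C-6; an iodo group at C-7.
The substituents are ordered alphabetically, ignoring any di-/tri- multipliers.
Assembling the pieces gives 2-bromo-6-chloro-7-iodoheptan-2-ol.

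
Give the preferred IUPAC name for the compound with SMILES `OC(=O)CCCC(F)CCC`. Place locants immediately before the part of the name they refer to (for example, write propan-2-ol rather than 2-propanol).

5-fluorooctanoic acid

The longest carbon chain that includes the –COOH group has 8 carbons, so the parent hydride is octane.
The highest-priority functional group is a carboxylic acid (terminal –COOH), so the name ends in -oic acid.
The numbering direction is chosen so that the carboxylic acid carbon is C-1 by definition.
With this numbering: a fluoro group at C-5.
The name is 5-fluorooctanoic acid.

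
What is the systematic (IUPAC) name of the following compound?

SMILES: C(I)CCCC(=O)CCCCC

1-iododecan-5-one

Counting along the main chain through the carbonyl gives 10 carbons: the parent is decane.
A ketone (C=O on an internal carbon) is the principal characteristic group, giving the suffix -one.
The numbering direction is chosen so that numbering from this end puts the carbonyl group at C-5 rather than C-6.
This places the carbonyl at C-5; an iodo group at C-1.
The name is 1-iododecan-5-one.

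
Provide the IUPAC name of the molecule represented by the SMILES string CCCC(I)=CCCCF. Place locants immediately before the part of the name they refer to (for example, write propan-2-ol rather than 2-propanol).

The longest carbon chain that includes the multiple bond has 8 carbons, so the parent hydride is octane.
A C=C double bond in the chain gives the infix -ene-.
Choose the numbering such that the substituent locant set {1,5} is lower than {4,8} at the first point of difference.
That gives the double bond between C-4 and C-5; a fluoro group at C-1; an iodo group at C-5.
The substituents are ordered alphabetically, ignoring any di-/tri- multipliers.
Putting it together: 1-fluoro-5-iodooct-4-ene.

1-fluoro-5-iodooct-4-ene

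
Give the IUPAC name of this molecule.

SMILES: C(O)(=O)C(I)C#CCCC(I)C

The longest chain bearing the –COOH group and the multiple bond is 8 carbons long (octane).
The highest-priority functional group is a carboxylic acid (terminal –COOH), so the name ends in -oic acid.
A C≡C triple bond in the chain gives the infix -yne-.
Number the chain so that the carboxylic acid carbon is C-1 by definition.
This places the triple bond between C-3 and C-4; iodo groups at C-2 and C-7.
Assembling the pieces gives 2,7-diiodooct-3-ynoic acid.

2,7-diiodooct-3-ynoic acid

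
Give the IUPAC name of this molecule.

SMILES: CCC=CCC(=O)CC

oct-5-en-3-one

Counting along the main chain through the carbonyl and the multiple bond gives 8 carbons: the parent is octane.
The highest-priority functional group is a ketone (C=O on an internal carbon), so the name ends in -one.
There is one C=C double bond, indicated by the ending -ene.
Choose the numbering such that numbering from this end puts the carbonyl group at C-3 rather than C-6.
With this numbering: the carbonyl at C-3; the double bond between C-5 and C-6.
Putting it together: oct-5-en-3-one.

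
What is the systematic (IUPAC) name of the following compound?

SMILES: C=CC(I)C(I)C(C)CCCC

3,4-diiodo-5-methylnon-1-ene

Counting along the main chain through the multiple bond gives 9 carbons: the parent is nonane.
The chain contains a C=C double bond, so the unsaturation ending is -ene.
The numbering direction is chosen so that numbering from this end puts the double bond at C-1 rather than C-8.
With this numbering: the double bond between C-1 and C-2; iodo groups at C-3 and C-4; a methyl group at C-5.
Substituent prefixes are cited in alphabetical order (multiplying prefixes like di-/tri- are ignored for ordering).
Putting it together: 3,4-diiodo-5-methylnon-1-ene.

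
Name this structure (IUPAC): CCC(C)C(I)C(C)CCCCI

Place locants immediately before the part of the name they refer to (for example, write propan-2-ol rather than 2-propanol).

The longest continuous carbon chain has 9 atoms, so the parent hydride is nonane.
Choose the numbering such that the substituent locant set {1,5,6,7} is lower than {3,4,5,9} at the first point of difference.
That gives iodo groups at C-1 and C-6; methyl groups at C-5 and C-7.
The substituents are ordered alphabetically, ignoring any di-/tri- multipliers.
The name is 1,6-diiodo-5,7-dimethylnonane.

1,6-diiodo-5,7-dimethylnonane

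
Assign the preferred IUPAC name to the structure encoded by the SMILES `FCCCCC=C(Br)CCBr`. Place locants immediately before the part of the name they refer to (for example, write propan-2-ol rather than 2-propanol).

1,3-dibromo-8-fluorooct-3-ene

The longest chain bearing the multiple bond is 8 carbons long (octane).
A C=C double bond in the chain gives the infix -ene-.
The numbering direction is chosen so that numbering from this end puts the double bond at C-3 rather than C-5.
That gives the double bond between C-3 and C-4; bromo groups at C-1 and C-3; a fluoro group at C-8.
Substituent prefixes are cited in alphabetical order (multiplying prefixes like di-/tri- are ignored for ordering).
The name is 1,3-dibromo-8-fluorooct-3-ene.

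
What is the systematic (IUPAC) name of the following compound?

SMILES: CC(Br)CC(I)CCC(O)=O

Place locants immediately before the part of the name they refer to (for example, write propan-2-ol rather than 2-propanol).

6-bromo-4-iodoheptanoic acid

The longest chain bearing the –COOH group is 7 carbons long (heptane).
A carboxylic acid (terminal –COOH) is the principal characteristic group, giving the suffix -oic acid.
Number the chain so that the carboxylic acid carbon is C-1 by definition.
This places a bromo group at C-6; an iodo group at C-4.
Substituent prefixes are cited in alphabetical order (multiplying prefixes like di-/tri- are ignored for ordering).
Assembling the pieces gives 6-bromo-4-iodoheptanoic acid.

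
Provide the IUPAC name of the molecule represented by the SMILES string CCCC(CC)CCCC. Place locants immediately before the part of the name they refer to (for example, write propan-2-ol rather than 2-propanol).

4-ethyloctane

The parent chain contains 8 carbons (octane).
Choose the numbering such that the substituent locant set {4} is lower than {5} at the first point of difference.
This places an ethyl group at C-4.
Putting it together: 4-ethyloctane.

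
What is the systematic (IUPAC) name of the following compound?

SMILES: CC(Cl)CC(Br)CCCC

The longest carbon chain is 8 atoms: the parent is octane.
The numbering direction is chosen so that the substituent locant set {2,4} is lower than {5,7} at the first point of difference.
That gives a bromo group at C-4; a chloro group at C-2.
Substituent prefixes are cited in alphabetical order (multiplying prefixes like di-/tri- are ignored for ordering).
The name is 4-bromo-2-chlorooctane.

4-bromo-2-chlorooctane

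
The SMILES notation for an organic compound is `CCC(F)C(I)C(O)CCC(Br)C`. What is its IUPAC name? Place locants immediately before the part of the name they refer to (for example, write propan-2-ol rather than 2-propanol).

The longest carbon chain that includes the –OH group has 9 carbons, so the parent hydride is nonane.
An alcohol (–OH) is the principal characteristic group, giving the suffix -ol.
Choose the numbering such that the substituent locant set {2,6,7} is lower than {3,4,8} at the first point of difference.
This places the hydroxyl at C-5; a bromo group at C-2; a fluoro group at C-7; an iodo group at C-6.
Prefixes are listed alphabetically: bromo, fluoro, iodo.
Putting it together: 2-bromo-7-fluoro-6-iodononan-5-ol.

2-bromo-7-fluoro-6-iodononan-5-ol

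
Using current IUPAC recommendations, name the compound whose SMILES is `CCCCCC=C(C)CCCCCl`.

Counting along the main chain through the multiple bond gives 11 carbons: the parent is undecane.
A C=C double bond in the chain gives the infix -ene-.
Choose the numbering such that numbering from this end puts the double bond at C-5 rather than C-6.
With this numbering: the double bond between C-5 and C-6; a chloro group at C-1; a methyl group at C-5.
Prefixes are listed alphabetically: chloro, methyl.
The name is 1-chloro-5-methylundec-5-ene.

1-chloro-5-methylundec-5-ene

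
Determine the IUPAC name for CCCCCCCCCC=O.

decanal

The longest carbon chain that includes the –CHO group has 10 carbons, so the parent hydride is decane.
The principal characteristic group is an aldehyde (terminal –CHO), named with the suffix -al.
The numbering direction is chosen so that the aldehyde carbon is C-1 by definition.
The name is decanal.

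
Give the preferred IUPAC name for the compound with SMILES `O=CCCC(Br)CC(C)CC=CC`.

Counting along the main chain through the –CHO group and the multiple bond gives 10 carbons: the parent is decane.
The highest-priority functional group is an aldehyde (terminal –CHO), so the name ends in -al.
A C=C double bond in the chain gives the infix -ene-.
Number the chain so that the aldehyde carbon is C-1 by definition.
This places the double bond between C-8 and C-9; a bromo group at C-4; a methyl group at C-6.
Prefixes are listed alphabetically: bromo, methyl.
The name is 4-bromo-6-methyldec-8-enal.

4-bromo-6-methyldec-8-enal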